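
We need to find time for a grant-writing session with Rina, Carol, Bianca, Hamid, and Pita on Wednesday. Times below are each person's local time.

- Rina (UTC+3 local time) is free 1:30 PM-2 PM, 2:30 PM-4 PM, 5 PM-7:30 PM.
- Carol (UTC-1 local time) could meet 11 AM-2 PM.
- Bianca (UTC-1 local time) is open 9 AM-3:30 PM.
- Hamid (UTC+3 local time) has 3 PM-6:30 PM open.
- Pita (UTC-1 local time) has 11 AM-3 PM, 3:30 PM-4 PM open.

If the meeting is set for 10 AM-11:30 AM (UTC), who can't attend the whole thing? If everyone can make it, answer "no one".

Carol, Hamid, Pita, Rina

Rina in UTC: 10:30-11:00, 11:30-13:00, 14:00-16:30 (subtract 3h to convert from UTC+3).
Carol in UTC: 12:00-15:00 (add 1h to convert from UTC-1).
Bianca in UTC: 10:00-16:30 (add 1h to convert from UTC-1).
Hamid in UTC: 12:00-15:30 (subtract 3h to convert from UTC+3).
Pita in UTC: 12:00-16:00, 16:30-17:00 (add 1h to convert from UTC-1).
Rina: not fully free for 10:00-11:30. Carol: not fully free for 10:00-11:30. Bianca: free for 10:00-11:30. Hamid: not fully free for 10:00-11:30. Pita: not fully free for 10:00-11:30.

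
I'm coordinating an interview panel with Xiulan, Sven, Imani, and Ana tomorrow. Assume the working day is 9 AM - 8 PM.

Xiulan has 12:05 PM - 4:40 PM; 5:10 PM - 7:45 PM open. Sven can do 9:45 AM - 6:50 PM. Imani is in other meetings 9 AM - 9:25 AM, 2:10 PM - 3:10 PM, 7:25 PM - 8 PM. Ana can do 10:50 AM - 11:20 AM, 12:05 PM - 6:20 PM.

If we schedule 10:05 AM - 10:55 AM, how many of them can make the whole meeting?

2

Xiulan free: 12:05-16:40, 17:10-19:45.
Sven free: 09:45-18:50.
Imani free: 09:25-14:10, 15:10-19:25 (invert busy blocks within the working day).
Ana free: 10:50-11:20, 12:05-18:20.
Sven and Imani can make the full 10:05-10:55 slot — that's 2.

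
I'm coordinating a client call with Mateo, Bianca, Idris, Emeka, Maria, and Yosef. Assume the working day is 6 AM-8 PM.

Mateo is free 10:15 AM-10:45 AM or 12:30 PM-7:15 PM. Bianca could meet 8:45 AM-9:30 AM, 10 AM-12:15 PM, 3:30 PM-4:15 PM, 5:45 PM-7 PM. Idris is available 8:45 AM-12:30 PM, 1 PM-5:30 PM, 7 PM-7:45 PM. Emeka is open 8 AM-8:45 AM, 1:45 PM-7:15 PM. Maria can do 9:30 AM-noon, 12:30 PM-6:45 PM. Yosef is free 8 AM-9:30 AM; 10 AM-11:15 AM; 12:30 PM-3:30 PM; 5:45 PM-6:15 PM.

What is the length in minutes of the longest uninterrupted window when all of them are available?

Mateo ∩ Bianca: 10:15-10:45, 15:30-16:15, 17:45-19:00.
Mateo ∩ Bianca ∩ Idris: 10:15-10:45, 15:30-16:15.
Mateo ∩ Bianca ∩ Idris ∩ Emeka: 15:30-16:15.
Mateo ∩ Bianca ∩ Idris ∩ Emeka ∩ Maria: 15:30-16:15.
Mateo ∩ Bianca ∩ Idris ∩ Emeka ∩ Maria ∩ Yosef: ∅.
There is no time when everyone is free.
No common window exists, so the longest block is 0 minutes.

0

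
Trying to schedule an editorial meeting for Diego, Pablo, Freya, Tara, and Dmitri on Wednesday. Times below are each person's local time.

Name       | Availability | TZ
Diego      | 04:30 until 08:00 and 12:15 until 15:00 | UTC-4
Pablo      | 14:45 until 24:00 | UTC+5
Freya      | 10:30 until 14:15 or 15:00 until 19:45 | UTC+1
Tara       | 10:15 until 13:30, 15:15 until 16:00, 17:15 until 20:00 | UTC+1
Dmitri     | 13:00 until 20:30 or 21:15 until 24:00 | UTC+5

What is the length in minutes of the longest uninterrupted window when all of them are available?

150

Diego in UTC: 08:30-12:00, 16:15-19:00 (add 4h to convert from UTC-4).
Pablo in UTC: 09:45-19:00 (subtract 5h to convert from UTC+5).
Freya in UTC: 09:30-13:15, 14:00-18:45 (subtract 1h to convert from UTC+1).
Tara in UTC: 09:15-12:30, 14:15-15:00, 16:15-19:00 (subtract 1h to convert from UTC+1).
Dmitri in UTC: 08:00-15:30, 16:15-19:00 (subtract 5h to convert from UTC+5).
Diego ∩ Pablo: 09:45-12:00, 16:15-19:00.
Diego ∩ Pablo ∩ Freya: 09:45-12:00, 16:15-18:45.
Diego ∩ Pablo ∩ Freya ∩ Tara: 09:45-12:00, 16:15-18:45.
Diego ∩ Pablo ∩ Freya ∩ Tara ∩ Dmitri: 09:45-12:00, 16:15-18:45.
The longest is 16:15-18:45 at 150 minutes.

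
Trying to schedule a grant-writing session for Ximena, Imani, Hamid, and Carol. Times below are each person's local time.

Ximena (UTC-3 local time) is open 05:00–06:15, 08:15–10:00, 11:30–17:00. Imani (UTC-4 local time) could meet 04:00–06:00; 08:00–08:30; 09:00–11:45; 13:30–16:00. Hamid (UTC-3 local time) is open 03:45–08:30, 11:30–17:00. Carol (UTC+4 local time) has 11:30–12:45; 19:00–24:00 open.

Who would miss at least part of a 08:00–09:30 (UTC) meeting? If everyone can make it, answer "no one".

Carol, Ximena

Ximena in UTC: 08:00-09:15, 11:15-13:00, 14:30-20:00 (add 3h to convert from UTC-3).
Imani in UTC: 08:00-10:00, 12:00-12:30, 13:00-15:45, 17:30-20:00 (add 4h to convert from UTC-4).
Hamid in UTC: 06:45-11:30, 14:30-20:00 (add 3h to convert from UTC-3).
Carol in UTC: 07:30-08:45, 15:00-20:00 (subtract 4h to convert from UTC+4).
Ximena: not fully free for 08:00-09:30. Imani: free for 08:00-09:30. Hamid: free for 08:00-09:30. Carol: not fully free for 08:00-09:30.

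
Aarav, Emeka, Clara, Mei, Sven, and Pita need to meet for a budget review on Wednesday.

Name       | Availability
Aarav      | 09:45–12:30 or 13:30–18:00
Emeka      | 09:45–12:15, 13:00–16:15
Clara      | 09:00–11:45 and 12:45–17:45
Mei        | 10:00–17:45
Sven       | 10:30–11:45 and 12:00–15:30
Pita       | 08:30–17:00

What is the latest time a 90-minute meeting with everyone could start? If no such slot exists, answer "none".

14:00

Aarav ∩ Emeka: 09:45-12:15, 13:30-16:15.
Aarav ∩ Emeka ∩ Clara: 09:45-11:45, 13:30-16:15.
Aarav ∩ Emeka ∩ Clara ∩ Mei: 10:00-11:45, 13:30-16:15.
Aarav ∩ Emeka ∩ Clara ∩ Mei ∩ Sven: 10:30-11:45, 13:30-15:30.
Aarav ∩ Emeka ∩ Clara ∩ Mei ∩ Sven ∩ Pita: 10:30-11:45, 13:30-15:30.
The last common window of at least 90 minutes is 13:30-15:30; a 90-minute meeting can start as late as 14:00 and still end by 15:30.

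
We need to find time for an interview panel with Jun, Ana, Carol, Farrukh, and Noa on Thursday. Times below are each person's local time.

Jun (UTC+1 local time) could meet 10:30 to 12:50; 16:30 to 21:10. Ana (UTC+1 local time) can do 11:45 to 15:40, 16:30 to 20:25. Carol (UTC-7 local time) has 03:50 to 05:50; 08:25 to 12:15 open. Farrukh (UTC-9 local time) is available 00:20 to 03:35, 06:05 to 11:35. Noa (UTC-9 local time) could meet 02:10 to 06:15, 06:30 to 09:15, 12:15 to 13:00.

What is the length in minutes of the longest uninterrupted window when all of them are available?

165

Jun in UTC: 09:30-11:50, 15:30-20:10 (subtract 1h to convert from UTC+1).
Ana in UTC: 10:45-14:40, 15:30-19:25 (subtract 1h to convert from UTC+1).
Carol in UTC: 10:50-12:50, 15:25-19:15 (add 7h to convert from UTC-7).
Farrukh in UTC: 09:20-12:35, 15:05-20:35 (add 9h to convert from UTC-9).
Noa in UTC: 11:10-15:15, 15:30-18:15, 21:15-22:00 (add 9h to convert from UTC-9).
Jun ∩ Ana: 10:45-11:50, 15:30-19:25.
Jun ∩ Ana ∩ Carol: 10:50-11:50, 15:30-19:15.
Jun ∩ Ana ∩ Carol ∩ Farrukh: 10:50-11:50, 15:30-19:15.
Jun ∩ Ana ∩ Carol ∩ Farrukh ∩ Noa: 11:10-11:50, 15:30-18:15.
So the common availability across everyone is 11:10-11:50, 15:30-18:15.
The longest is 15:30-18:15 at 165 minutes.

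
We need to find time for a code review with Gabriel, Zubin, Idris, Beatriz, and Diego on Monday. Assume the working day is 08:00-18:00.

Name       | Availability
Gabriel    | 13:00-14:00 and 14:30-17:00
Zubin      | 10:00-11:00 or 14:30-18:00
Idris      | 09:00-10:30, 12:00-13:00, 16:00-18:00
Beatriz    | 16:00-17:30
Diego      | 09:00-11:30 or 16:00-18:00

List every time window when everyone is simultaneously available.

16:00-17:00

Gabriel ∩ Zubin: 14:30-17:00.
Gabriel ∩ Zubin ∩ Idris: 16:00-17:00.
Gabriel ∩ Zubin ∩ Idris ∩ Beatriz: 16:00-17:00.
Gabriel ∩ Zubin ∩ Idris ∩ Beatriz ∩ Diego: 16:00-17:00.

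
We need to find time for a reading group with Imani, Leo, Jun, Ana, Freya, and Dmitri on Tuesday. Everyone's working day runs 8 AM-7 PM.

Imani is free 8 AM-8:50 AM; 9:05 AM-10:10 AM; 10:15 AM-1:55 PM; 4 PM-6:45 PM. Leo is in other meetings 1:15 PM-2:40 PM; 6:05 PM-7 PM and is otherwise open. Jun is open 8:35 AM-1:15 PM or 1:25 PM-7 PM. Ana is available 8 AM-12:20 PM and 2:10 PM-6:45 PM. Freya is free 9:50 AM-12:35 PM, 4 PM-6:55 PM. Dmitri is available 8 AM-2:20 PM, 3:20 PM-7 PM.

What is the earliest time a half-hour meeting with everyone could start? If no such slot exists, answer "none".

10:15

Imani free: 08:00-08:50, 09:05-10:10, 10:15-13:55, 16:00-18:45.
Leo free: 08:00-13:15, 14:40-18:05 (invert busy blocks within the working day).
Jun free: 08:35-13:15, 13:25-19:00.
Ana free: 08:00-12:20, 14:10-18:45.
Freya free: 09:50-12:35, 16:00-18:55.
Dmitri free: 08:00-14:20, 15:20-19:00.
Imani ∩ Leo: 08:00-08:50, 09:05-10:10, 10:15-13:15, 16:00-18:05.
Imani ∩ Leo ∩ Jun: 08:35-08:50, 09:05-10:10, 10:15-13:15, 16:00-18:05.
Imani ∩ Leo ∩ Jun ∩ Ana: 08:35-08:50, 09:05-10:10, 10:15-12:20, 16:00-18:05.
Imani ∩ Leo ∩ Jun ∩ Ana ∩ Freya: 09:50-10:10, 10:15-12:20, 16:00-18:05.
Imani ∩ Leo ∩ Jun ∩ Ana ∩ Freya ∩ Dmitri: 09:50-10:10, 10:15-12:20, 16:00-18:05.
Those are the intersection windows.
The first common window of at least 30 minutes is 10:15-12:20, so the earliest start is 10:15.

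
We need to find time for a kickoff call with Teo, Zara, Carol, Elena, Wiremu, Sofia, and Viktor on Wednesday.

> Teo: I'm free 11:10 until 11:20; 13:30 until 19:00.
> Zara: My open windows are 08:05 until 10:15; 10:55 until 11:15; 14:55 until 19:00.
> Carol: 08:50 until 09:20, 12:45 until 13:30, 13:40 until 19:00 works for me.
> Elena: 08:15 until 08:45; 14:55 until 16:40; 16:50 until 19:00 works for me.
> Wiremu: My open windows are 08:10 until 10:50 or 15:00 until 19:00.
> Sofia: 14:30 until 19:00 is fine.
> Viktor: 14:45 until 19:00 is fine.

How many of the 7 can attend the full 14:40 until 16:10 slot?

3

Teo, Carol, and Sofia can make the full 14:40-16:10 slot — that's 3.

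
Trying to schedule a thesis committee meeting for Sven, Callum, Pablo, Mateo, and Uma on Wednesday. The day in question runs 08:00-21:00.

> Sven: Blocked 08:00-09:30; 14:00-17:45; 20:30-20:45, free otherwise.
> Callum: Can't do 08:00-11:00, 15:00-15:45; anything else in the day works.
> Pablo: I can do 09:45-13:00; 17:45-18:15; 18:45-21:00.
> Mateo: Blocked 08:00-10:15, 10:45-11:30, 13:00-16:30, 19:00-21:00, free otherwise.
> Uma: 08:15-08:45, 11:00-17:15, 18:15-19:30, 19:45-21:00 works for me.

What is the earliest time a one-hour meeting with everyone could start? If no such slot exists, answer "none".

11:30

Sven free: 09:30-14:00, 17:45-20:30, 20:45-21:00 (invert busy blocks within the working day).
Callum free: 11:00-15:00, 15:45-21:00 (invert busy blocks within the working day).
Pablo free: 09:45-13:00, 17:45-18:15, 18:45-21:00.
Mateo free: 10:15-10:45, 11:30-13:00, 16:30-19:00 (invert busy blocks within the working day).
Uma free: 08:15-08:45, 11:00-17:15, 18:15-19:30, 19:45-21:00.
Sven ∩ Callum: 11:00-14:00, 17:45-20:30, 20:45-21:00.
Sven ∩ Callum ∩ Pablo: 11:00-13:00, 17:45-18:15, 18:45-20:30, 20:45-21:00.
Sven ∩ Callum ∩ Pablo ∩ Mateo: 11:30-13:00, 17:45-18:15, 18:45-19:00.
Sven ∩ Callum ∩ Pablo ∩ Mateo ∩ Uma: 11:30-13:00, 18:45-19:00.
The first common window of at least 60 minutes is 11:30-13:00, so the earliest start is 11:30.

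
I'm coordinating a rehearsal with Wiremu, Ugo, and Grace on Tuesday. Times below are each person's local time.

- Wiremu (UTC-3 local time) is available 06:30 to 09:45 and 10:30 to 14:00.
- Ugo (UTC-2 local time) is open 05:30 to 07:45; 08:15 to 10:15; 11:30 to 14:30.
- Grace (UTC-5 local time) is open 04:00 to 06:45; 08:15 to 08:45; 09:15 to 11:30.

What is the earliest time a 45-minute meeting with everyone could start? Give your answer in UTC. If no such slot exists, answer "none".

10:15

Wiremu in UTC: 09:30-12:45, 13:30-17:00 (add 3h to convert from UTC-3).
Ugo in UTC: 07:30-09:45, 10:15-12:15, 13:30-16:30 (add 2h to convert from UTC-2).
Grace in UTC: 09:00-11:45, 13:15-13:45, 14:15-16:30 (add 5h to convert from UTC-5).
Wiremu ∩ Ugo: 09:30-09:45, 10:15-12:15, 13:30-16:30.
Wiremu ∩ Ugo ∩ Grace: 09:30-09:45, 10:15-11:45, 13:30-13:45, 14:15-16:30.
So the common availability across everyone is 09:30-09:45, 10:15-11:45, 13:30-13:45, 14:15-16:30.
The first common window of at least 45 minutes is 10:15-11:45, so the earliest start is 10:15.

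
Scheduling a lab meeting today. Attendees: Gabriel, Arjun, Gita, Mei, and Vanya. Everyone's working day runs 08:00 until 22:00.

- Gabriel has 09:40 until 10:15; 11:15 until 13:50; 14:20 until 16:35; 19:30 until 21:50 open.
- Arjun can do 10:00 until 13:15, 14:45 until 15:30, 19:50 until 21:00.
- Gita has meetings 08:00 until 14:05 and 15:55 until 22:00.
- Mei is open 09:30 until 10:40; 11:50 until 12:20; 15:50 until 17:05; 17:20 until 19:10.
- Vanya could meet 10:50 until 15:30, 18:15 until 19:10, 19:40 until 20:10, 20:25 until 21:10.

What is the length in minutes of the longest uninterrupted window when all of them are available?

Gabriel free: 09:40-10:15, 11:15-13:50, 14:20-16:35, 19:30-21:50.
Arjun free: 10:00-13:15, 14:45-15:30, 19:50-21:00.
Gita free: 14:05-15:55 (invert busy blocks within the working day).
Mei free: 09:30-10:40, 11:50-12:20, 15:50-17:05, 17:20-19:10.
Vanya free: 10:50-15:30, 18:15-19:10, 19:40-20:10, 20:25-21:10.
Gabriel ∩ Arjun: 10:00-10:15, 11:15-13:15, 14:45-15:30, 19:50-21:00.
Gabriel ∩ Arjun ∩ Gita: 14:45-15:30.
Gabriel ∩ Arjun ∩ Gita ∩ Mei: ∅.
Gabriel ∩ Arjun ∩ Gita ∩ Mei ∩ Vanya: ∅.
There is no time when everyone is free.
No common window exists, so the longest block is 0 minutes.

0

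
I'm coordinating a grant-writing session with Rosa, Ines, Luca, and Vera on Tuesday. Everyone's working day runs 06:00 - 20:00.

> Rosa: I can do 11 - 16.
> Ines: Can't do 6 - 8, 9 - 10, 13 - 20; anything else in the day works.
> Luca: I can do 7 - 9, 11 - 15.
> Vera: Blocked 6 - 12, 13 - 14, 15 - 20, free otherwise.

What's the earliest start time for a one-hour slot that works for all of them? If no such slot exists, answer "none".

12:00

Rosa free: 11:00-16:00.
Ines free: 08:00-09:00, 10:00-13:00 (invert busy blocks within the working day).
Luca free: 07:00-09:00, 11:00-15:00.
Vera free: 12:00-13:00, 14:00-15:00 (invert busy blocks within the working day).
Rosa ∩ Ines: 11:00-13:00.
Rosa ∩ Ines ∩ Luca: 11:00-13:00.
Rosa ∩ Ines ∩ Luca ∩ Vera: 12:00-13:00.
So the common availability across everyone is 12:00-13:00.
The first common window of at least 60 minutes is 12:00-13:00, so the earliest start is 12:00.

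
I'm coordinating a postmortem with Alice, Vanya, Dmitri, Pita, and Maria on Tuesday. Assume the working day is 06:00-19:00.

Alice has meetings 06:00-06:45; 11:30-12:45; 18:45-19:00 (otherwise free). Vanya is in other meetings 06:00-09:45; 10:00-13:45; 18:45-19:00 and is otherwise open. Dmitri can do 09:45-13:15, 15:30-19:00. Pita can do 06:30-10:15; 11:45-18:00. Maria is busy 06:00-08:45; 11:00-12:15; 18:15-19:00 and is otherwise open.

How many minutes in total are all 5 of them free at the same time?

Alice free: 06:45-11:30, 12:45-18:45 (invert busy blocks within the working day).
Vanya free: 09:45-10:00, 13:45-18:45 (invert busy blocks within the working day).
Dmitri free: 09:45-13:15, 15:30-19:00.
Pita free: 06:30-10:15, 11:45-18:00.
Maria free: 08:45-11:00, 12:15-18:15 (invert busy blocks within the working day).
Alice ∩ Vanya: 09:45-10:00, 13:45-18:45.
Alice ∩ Vanya ∩ Dmitri: 09:45-10:00, 15:30-18:45.
Alice ∩ Vanya ∩ Dmitri ∩ Pita: 09:45-10:00, 15:30-18:00.
Alice ∩ Vanya ∩ Dmitri ∩ Pita ∩ Maria: 09:45-10:00, 15:30-18:00.
So the common availability across everyone is 09:45-10:00, 15:30-18:00.
Summing the common windows: 15 + 150 = 165 minutes.

165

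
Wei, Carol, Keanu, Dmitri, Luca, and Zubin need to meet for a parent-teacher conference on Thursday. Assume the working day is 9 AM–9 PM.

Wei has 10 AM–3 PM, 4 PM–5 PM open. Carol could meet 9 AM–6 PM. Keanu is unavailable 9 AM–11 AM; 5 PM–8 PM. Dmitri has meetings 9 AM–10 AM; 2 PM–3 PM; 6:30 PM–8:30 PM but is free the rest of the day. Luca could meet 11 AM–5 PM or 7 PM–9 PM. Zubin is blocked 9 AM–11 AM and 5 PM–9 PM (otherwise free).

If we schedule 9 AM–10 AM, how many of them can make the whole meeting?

1

Wei free: 10:00-15:00, 16:00-17:00.
Carol free: 09:00-18:00.
Keanu free: 11:00-17:00, 20:00-21:00 (invert busy blocks within the working day).
Dmitri free: 10:00-14:00, 15:00-18:30, 20:30-21:00 (invert busy blocks within the working day).
Luca free: 11:00-17:00, 19:00-21:00.
Zubin free: 11:00-17:00 (invert busy blocks within the working day).
Carol can make the full 09:00-10:00 slot — that's 1.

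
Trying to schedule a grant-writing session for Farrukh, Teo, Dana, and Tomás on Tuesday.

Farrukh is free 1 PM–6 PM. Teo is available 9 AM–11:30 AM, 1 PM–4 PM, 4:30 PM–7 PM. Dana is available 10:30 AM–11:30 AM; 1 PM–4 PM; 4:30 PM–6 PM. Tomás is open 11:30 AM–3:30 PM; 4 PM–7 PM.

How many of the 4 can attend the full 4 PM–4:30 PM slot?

Farrukh and Tomás can make the full 16:00-16:30 slot — that's 2.

2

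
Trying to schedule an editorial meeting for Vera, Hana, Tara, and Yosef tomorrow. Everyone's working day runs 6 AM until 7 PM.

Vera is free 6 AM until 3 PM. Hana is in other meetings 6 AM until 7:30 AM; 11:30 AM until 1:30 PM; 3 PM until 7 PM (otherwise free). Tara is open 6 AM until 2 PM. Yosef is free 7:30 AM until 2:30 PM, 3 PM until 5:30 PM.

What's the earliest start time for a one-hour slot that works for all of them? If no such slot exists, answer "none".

07:30

Vera free: 06:00-15:00.
Hana free: 07:30-11:30, 13:30-15:00 (invert busy blocks within the working day).
Tara free: 06:00-14:00.
Yosef free: 07:30-14:30, 15:00-17:30.
Vera ∩ Hana: 07:30-11:30, 13:30-15:00.
Vera ∩ Hana ∩ Tara: 07:30-11:30, 13:30-14:00.
Vera ∩ Hana ∩ Tara ∩ Yosef: 07:30-11:30, 13:30-14:00.
So the common availability across everyone is 07:30-11:30, 13:30-14:00.
The first common window of at least 60 minutes is 07:30-11:30, so the earliest start is 07:30.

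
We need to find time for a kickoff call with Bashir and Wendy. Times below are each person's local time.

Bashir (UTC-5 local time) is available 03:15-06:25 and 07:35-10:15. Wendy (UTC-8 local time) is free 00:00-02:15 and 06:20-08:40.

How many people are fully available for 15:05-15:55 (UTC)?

Bashir in UTC: 08:15-11:25, 12:35-15:15 (add 5h to convert from UTC-5).
Wendy in UTC: 08:00-10:15, 14:20-16:40 (add 8h to convert from UTC-8).
Wendy can make the full 15:05-15:55 slot — that's 1.

1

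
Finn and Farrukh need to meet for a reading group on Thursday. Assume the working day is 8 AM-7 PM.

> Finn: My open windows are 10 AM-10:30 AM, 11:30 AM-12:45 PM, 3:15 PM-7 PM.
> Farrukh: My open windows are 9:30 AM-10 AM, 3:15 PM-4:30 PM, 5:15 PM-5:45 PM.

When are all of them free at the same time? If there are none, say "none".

15:15-16:30, 17:15-17:45

Finn ∩ Farrukh: 15:15-16:30, 17:15-17:45.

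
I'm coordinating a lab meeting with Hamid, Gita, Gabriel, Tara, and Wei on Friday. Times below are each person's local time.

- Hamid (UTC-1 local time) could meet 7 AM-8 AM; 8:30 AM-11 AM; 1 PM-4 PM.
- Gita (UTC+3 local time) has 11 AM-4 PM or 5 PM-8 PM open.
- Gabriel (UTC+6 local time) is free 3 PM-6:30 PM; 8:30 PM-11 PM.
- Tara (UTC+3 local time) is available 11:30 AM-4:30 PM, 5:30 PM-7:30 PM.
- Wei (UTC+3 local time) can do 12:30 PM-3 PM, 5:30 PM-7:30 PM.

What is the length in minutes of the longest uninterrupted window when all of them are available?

150

Hamid in UTC: 08:00-09:00, 09:30-12:00, 14:00-17:00 (add 1h to convert from UTC-1).
Gita in UTC: 08:00-13:00, 14:00-17:00 (subtract 3h to convert from UTC+3).
Gabriel in UTC: 09:00-12:30, 14:30-17:00 (subtract 6h to convert from UTC+6).
Tara in UTC: 08:30-13:30, 14:30-16:30 (subtract 3h to convert from UTC+3).
Wei in UTC: 09:30-12:00, 14:30-16:30 (subtract 3h to convert from UTC+3).
Hamid ∩ Gita: 08:00-09:00, 09:30-12:00, 14:00-17:00.
Hamid ∩ Gita ∩ Gabriel: 09:30-12:00, 14:30-17:00.
Hamid ∩ Gita ∩ Gabriel ∩ Tara: 09:30-12:00, 14:30-16:30.
Hamid ∩ Gita ∩ Gabriel ∩ Tara ∩ Wei: 09:30-12:00, 14:30-16:30.
Those are the intersection windows.
The longest is 09:30-12:00 at 150 minutes.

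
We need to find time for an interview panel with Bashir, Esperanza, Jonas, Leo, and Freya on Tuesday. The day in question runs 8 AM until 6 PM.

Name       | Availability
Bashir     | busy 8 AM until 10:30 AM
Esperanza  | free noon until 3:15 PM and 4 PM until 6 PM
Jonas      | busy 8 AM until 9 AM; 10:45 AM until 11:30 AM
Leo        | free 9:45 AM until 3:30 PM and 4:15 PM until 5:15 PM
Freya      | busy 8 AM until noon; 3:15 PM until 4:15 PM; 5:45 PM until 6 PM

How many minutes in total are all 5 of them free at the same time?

255

Bashir free: 10:30-18:00 (invert busy blocks within the working day).
Esperanza free: 12:00-15:15, 16:00-18:00.
Jonas free: 09:00-10:45, 11:30-18:00 (invert busy blocks within the working day).
Leo free: 09:45-15:30, 16:15-17:15.
Freya free: 12:00-15:15, 16:15-17:45 (invert busy blocks within the working day).
Bashir ∩ Esperanza: 12:00-15:15, 16:00-18:00.
Bashir ∩ Esperanza ∩ Jonas: 12:00-15:15, 16:00-18:00.
Bashir ∩ Esperanza ∩ Jonas ∩ Leo: 12:00-15:15, 16:15-17:15.
Bashir ∩ Esperanza ∩ Jonas ∩ Leo ∩ Freya: 12:00-15:15, 16:15-17:15.
Summing the common windows: 195 + 60 = 255 minutes.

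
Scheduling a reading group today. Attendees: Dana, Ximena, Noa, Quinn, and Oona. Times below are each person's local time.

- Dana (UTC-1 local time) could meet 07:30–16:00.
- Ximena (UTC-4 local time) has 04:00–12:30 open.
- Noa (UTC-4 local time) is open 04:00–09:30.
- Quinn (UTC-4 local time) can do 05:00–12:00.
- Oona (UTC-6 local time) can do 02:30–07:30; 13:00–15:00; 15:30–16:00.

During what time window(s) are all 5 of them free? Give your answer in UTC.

Dana in UTC: 08:30-17:00 (add 1h to convert from UTC-1).
Ximena in UTC: 08:00-16:30 (add 4h to convert from UTC-4).
Noa in UTC: 08:00-13:30 (add 4h to convert from UTC-4).
Quinn in UTC: 09:00-16:00 (add 4h to convert from UTC-4).
Oona in UTC: 08:30-13:30, 19:00-21:00, 21:30-22:00 (add 6h to convert from UTC-6).
Dana ∩ Ximena: 08:30-16:30.
Dana ∩ Ximena ∩ Noa: 08:30-13:30.
Dana ∩ Ximena ∩ Noa ∩ Quinn: 09:00-13:30.
Dana ∩ Ximena ∩ Noa ∩ Quinn ∩ Oona: 09:00-13:30.

09:00-13:30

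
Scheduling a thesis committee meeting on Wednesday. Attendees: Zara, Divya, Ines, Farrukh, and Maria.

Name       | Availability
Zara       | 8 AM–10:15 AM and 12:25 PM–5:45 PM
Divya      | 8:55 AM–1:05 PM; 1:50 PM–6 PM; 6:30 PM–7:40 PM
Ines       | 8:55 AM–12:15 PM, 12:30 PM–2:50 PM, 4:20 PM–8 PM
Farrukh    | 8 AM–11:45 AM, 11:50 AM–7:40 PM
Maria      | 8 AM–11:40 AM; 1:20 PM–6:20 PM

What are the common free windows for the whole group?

Zara ∩ Divya: 08:55-10:15, 12:25-13:05, 13:50-17:45.
Zara ∩ Divya ∩ Ines: 08:55-10:15, 12:30-13:05, 13:50-14:50, 16:20-17:45.
Zara ∩ Divya ∩ Ines ∩ Farrukh: 08:55-10:15, 12:30-13:05, 13:50-14:50, 16:20-17:45.
Zara ∩ Divya ∩ Ines ∩ Farrukh ∩ Maria: 08:55-10:15, 13:50-14:50, 16:20-17:45.
Those are the intersection windows.

08:55-10:15, 13:50-14:50, 16:20-17:45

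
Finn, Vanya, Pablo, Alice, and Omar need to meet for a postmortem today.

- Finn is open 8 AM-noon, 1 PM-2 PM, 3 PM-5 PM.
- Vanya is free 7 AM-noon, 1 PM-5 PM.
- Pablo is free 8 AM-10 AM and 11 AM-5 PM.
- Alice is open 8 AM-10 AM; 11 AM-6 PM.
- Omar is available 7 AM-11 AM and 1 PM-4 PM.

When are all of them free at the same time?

08:00-10:00, 13:00-14:00, 15:00-16:00

Finn ∩ Vanya: 08:00-12:00, 13:00-14:00, 15:00-17:00.
Finn ∩ Vanya ∩ Pablo: 08:00-10:00, 11:00-12:00, 13:00-14:00, 15:00-17:00.
Finn ∩ Vanya ∩ Pablo ∩ Alice: 08:00-10:00, 11:00-12:00, 13:00-14:00, 15:00-17:00.
Finn ∩ Vanya ∩ Pablo ∩ Alice ∩ Omar: 08:00-10:00, 13:00-14:00, 15:00-16:00.
Those are the intersection windows.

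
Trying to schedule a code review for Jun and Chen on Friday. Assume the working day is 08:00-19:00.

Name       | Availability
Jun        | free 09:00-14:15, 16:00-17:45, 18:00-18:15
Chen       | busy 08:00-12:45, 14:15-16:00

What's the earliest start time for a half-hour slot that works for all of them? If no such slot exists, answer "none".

Jun free: 09:00-14:15, 16:00-17:45, 18:00-18:15.
Chen free: 12:45-14:15, 16:00-19:00 (invert busy blocks within the working day).
Jun ∩ Chen: 12:45-14:15, 16:00-17:45, 18:00-18:15.
The first common window of at least 30 minutes is 12:45-14:15, so the earliest start is 12:45.

12:45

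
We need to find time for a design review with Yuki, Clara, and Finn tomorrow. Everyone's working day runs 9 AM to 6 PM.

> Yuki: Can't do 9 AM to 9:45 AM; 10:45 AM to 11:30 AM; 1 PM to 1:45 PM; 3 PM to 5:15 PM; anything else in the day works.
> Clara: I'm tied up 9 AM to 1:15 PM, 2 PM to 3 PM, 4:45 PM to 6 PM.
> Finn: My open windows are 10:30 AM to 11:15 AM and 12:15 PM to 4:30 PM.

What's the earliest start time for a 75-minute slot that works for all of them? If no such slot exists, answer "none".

Yuki free: 09:45-10:45, 11:30-13:00, 13:45-15:00, 17:15-18:00 (invert busy blocks within the working day).
Clara free: 13:15-14:00, 15:00-16:45 (invert busy blocks within the working day).
Finn free: 10:30-11:15, 12:15-16:30.
Yuki ∩ Clara: 13:45-14:00.
Yuki ∩ Clara ∩ Finn: 13:45-14:00.
So the common availability across everyone is 13:45-14:00.
No common window is at least 75 minutes long.

none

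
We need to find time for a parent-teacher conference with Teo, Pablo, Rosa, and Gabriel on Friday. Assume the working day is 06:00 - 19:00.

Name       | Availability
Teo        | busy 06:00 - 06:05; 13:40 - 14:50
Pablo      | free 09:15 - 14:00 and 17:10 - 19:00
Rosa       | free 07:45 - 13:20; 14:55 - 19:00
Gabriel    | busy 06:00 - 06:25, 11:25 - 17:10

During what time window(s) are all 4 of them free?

Teo free: 06:05-13:40, 14:50-19:00 (invert busy blocks within the working day).
Pablo free: 09:15-14:00, 17:10-19:00.
Rosa free: 07:45-13:20, 14:55-19:00.
Gabriel free: 06:25-11:25, 17:10-19:00 (invert busy blocks within the working day).
Teo ∩ Pablo: 09:15-13:40, 17:10-19:00.
Teo ∩ Pablo ∩ Rosa: 09:15-13:20, 17:10-19:00.
Teo ∩ Pablo ∩ Rosa ∩ Gabriel: 09:15-11:25, 17:10-19:00.

09:15-11:25, 17:10-19:00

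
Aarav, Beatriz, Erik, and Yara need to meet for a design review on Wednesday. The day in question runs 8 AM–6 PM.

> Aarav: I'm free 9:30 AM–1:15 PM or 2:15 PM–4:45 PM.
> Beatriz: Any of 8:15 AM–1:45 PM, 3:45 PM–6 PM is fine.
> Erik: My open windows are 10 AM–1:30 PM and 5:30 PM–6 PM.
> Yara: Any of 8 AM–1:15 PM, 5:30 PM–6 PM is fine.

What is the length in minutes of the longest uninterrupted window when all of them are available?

Aarav ∩ Beatriz: 09:30-13:15, 15:45-16:45.
Aarav ∩ Beatriz ∩ Erik: 10:00-13:15.
Aarav ∩ Beatriz ∩ Erik ∩ Yara: 10:00-13:15.
Those are the intersection windows.
The longest is 10:00-13:15 at 195 minutes.

195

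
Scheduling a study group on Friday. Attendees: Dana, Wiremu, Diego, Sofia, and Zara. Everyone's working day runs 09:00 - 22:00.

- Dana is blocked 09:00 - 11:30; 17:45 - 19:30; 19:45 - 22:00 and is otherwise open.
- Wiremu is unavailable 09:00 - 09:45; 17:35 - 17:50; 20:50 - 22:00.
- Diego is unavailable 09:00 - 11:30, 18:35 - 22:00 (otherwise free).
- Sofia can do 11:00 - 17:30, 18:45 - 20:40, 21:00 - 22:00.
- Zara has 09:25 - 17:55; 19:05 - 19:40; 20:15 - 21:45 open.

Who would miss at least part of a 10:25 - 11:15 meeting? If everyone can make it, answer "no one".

Dana free: 11:30-17:45, 19:30-19:45 (invert busy blocks within the working day).
Wiremu free: 09:45-17:35, 17:50-20:50 (invert busy blocks within the working day).
Diego free: 11:30-18:35 (invert busy blocks within the working day).
Sofia free: 11:00-17:30, 18:45-20:40, 21:00-22:00.
Zara free: 09:25-17:55, 19:05-19:40, 20:15-21:45.
Dana: not fully free for 10:25-11:15. Wiremu: free for 10:25-11:15. Diego: not fully free for 10:25-11:15. Sofia: not fully free for 10:25-11:15. Zara: free for 10:25-11:15.

Dana, Diego, Sofia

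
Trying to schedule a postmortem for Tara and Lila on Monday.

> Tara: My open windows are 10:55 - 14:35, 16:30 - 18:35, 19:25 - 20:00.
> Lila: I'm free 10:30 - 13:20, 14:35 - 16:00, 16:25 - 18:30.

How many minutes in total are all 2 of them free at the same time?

Tara ∩ Lila: 10:55-13:20, 16:30-18:30.
So the common availability across everyone is 10:55-13:20, 16:30-18:30.
Summing the common windows: 145 + 120 = 265 minutes.

265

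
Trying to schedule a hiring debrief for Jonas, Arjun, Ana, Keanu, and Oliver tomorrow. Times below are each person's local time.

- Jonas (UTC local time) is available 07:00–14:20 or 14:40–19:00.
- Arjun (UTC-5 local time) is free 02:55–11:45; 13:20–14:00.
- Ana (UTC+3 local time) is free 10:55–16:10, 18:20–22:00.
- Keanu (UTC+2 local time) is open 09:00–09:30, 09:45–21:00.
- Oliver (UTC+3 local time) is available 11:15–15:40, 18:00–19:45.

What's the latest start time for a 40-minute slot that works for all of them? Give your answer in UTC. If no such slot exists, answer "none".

Jonas in UTC: 07:00-14:20, 14:40-19:00.
Arjun in UTC: 07:55-16:45, 18:20-19:00 (add 5h to convert from UTC-5).
Ana in UTC: 07:55-13:10, 15:20-19:00 (subtract 3h to convert from UTC+3).
Keanu in UTC: 07:00-07:30, 07:45-19:00 (subtract 2h to convert from UTC+2).
Oliver in UTC: 08:15-12:40, 15:00-16:45 (subtract 3h to convert from UTC+3).
Jonas ∩ Arjun: 07:55-14:20, 14:40-16:45, 18:20-19:00.
Jonas ∩ Arjun ∩ Ana: 07:55-13:10, 15:20-16:45, 18:20-19:00.
Jonas ∩ Arjun ∩ Ana ∩ Keanu: 07:55-13:10, 15:20-16:45, 18:20-19:00.
Jonas ∩ Arjun ∩ Ana ∩ Keanu ∩ Oliver: 08:15-12:40, 15:20-16:45.
The last common window of at least 40 minutes is 15:20-16:45; a 40-minute meeting can start as late as 16:05 and still end by 16:45.

16:05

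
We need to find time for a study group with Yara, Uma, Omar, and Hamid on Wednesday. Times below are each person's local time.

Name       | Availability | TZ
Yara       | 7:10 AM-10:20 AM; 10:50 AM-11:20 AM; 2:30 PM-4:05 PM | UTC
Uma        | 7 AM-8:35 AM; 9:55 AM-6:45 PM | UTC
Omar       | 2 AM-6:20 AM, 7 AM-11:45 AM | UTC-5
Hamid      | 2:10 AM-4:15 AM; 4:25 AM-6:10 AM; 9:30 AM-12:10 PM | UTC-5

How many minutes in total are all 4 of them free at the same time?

Yara in UTC: 07:10-10:20, 10:50-11:20, 14:30-16:05.
Uma in UTC: 07:00-08:35, 09:55-18:45.
Omar in UTC: 07:00-11:20, 12:00-16:45 (add 5h to convert from UTC-5).
Hamid in UTC: 07:10-09:15, 09:25-11:10, 14:30-17:10 (add 5h to convert from UTC-5).
Yara ∩ Uma: 07:10-08:35, 09:55-10:20, 10:50-11:20, 14:30-16:05.
Yara ∩ Uma ∩ Omar: 07:10-08:35, 09:55-10:20, 10:50-11:20, 14:30-16:05.
Yara ∩ Uma ∩ Omar ∩ Hamid: 07:10-08:35, 09:55-10:20, 10:50-11:10, 14:30-16:05.
Summing the common windows: 85 + 25 + 20 + 95 = 225 minutes.

225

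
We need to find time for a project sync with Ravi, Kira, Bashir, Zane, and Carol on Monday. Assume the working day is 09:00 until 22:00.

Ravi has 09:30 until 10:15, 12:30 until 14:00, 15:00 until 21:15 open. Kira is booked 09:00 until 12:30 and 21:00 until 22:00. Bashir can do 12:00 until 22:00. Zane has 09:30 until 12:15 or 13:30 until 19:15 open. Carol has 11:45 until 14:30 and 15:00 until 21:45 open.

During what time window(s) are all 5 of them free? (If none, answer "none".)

Ravi free: 09:30-10:15, 12:30-14:00, 15:00-21:15.
Kira free: 12:30-21:00 (invert busy blocks within the working day).
Bashir free: 12:00-22:00.
Zane free: 09:30-12:15, 13:30-19:15.
Carol free: 11:45-14:30, 15:00-21:45.
Ravi ∩ Kira: 12:30-14:00, 15:00-21:00.
Ravi ∩ Kira ∩ Bashir: 12:30-14:00, 15:00-21:00.
Ravi ∩ Kira ∩ Bashir ∩ Zane: 13:30-14:00, 15:00-19:15.
Ravi ∩ Kira ∩ Bashir ∩ Zane ∩ Carol: 13:30-14:00, 15:00-19:15.

13:30-14:00, 15:00-19:15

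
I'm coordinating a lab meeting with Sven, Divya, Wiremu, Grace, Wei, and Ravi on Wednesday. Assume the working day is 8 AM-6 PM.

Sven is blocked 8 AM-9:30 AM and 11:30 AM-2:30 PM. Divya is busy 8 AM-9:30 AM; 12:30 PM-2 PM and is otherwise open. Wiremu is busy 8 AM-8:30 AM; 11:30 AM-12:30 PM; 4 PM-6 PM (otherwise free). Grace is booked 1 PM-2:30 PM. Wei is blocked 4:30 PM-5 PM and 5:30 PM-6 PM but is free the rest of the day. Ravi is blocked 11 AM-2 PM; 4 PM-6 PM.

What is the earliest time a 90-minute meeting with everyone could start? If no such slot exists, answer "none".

09:30

Sven free: 09:30-11:30, 14:30-18:00 (invert busy blocks within the working day).
Divya free: 09:30-12:30, 14:00-18:00 (invert busy blocks within the working day).
Wiremu free: 08:30-11:30, 12:30-16:00 (invert busy blocks within the working day).
Grace free: 08:00-13:00, 14:30-18:00 (invert busy blocks within the working day).
Wei free: 08:00-16:30, 17:00-17:30 (invert busy blocks within the working day).
Ravi free: 08:00-11:00, 14:00-16:00 (invert busy blocks within the working day).
Sven ∩ Divya: 09:30-11:30, 14:30-18:00.
Sven ∩ Divya ∩ Wiremu: 09:30-11:30, 14:30-16:00.
Sven ∩ Divya ∩ Wiremu ∩ Grace: 09:30-11:30, 14:30-16:00.
Sven ∩ Divya ∩ Wiremu ∩ Grace ∩ Wei: 09:30-11:30, 14:30-16:00.
Sven ∩ Divya ∩ Wiremu ∩ Grace ∩ Wei ∩ Ravi: 09:30-11:00, 14:30-16:00.
Those are the intersection windows.
The first common window of at least 90 minutes is 09:30-11:00, so the earliest start is 09:30.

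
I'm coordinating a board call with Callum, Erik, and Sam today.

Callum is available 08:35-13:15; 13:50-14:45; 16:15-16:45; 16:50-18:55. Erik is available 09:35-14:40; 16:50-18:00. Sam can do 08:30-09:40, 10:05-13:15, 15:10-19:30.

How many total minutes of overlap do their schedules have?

265

Callum ∩ Erik: 09:35-13:15, 13:50-14:40, 16:50-18:00.
Callum ∩ Erik ∩ Sam: 09:35-09:40, 10:05-13:15, 16:50-18:00.
Those are the intersection windows.
Summing the common windows: 5 + 190 + 70 = 265 minutes.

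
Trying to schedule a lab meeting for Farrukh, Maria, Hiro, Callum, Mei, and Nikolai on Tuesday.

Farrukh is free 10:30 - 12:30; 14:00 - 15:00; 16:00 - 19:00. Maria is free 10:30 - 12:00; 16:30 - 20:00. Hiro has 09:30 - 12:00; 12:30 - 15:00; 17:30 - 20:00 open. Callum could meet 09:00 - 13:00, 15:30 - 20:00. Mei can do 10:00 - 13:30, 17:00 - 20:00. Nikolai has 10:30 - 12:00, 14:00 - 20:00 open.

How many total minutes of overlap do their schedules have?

Farrukh ∩ Maria: 10:30-12:00, 16:30-19:00.
Farrukh ∩ Maria ∩ Hiro: 10:30-12:00, 17:30-19:00.
Farrukh ∩ Maria ∩ Hiro ∩ Callum: 10:30-12:00, 17:30-19:00.
Farrukh ∩ Maria ∩ Hiro ∩ Callum ∩ Mei: 10:30-12:00, 17:30-19:00.
Farrukh ∩ Maria ∩ Hiro ∩ Callum ∩ Mei ∩ Nikolai: 10:30-12:00, 17:30-19:00.
Summing the common windows: 90 + 90 = 180 minutes.

180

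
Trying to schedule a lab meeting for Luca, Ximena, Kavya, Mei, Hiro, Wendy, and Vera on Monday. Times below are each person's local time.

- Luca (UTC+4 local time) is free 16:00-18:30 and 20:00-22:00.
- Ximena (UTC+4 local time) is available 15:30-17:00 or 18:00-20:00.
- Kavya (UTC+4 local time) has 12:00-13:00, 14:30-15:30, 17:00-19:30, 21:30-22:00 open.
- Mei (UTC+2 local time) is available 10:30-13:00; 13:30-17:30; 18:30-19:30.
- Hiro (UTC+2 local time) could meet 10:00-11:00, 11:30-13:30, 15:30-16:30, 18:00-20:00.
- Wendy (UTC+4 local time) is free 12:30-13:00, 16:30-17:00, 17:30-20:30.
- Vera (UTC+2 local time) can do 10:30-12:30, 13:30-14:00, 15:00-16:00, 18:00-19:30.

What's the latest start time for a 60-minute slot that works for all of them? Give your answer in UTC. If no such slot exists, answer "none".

none

Luca in UTC: 12:00-14:30, 16:00-18:00 (subtract 4h to convert from UTC+4).
Ximena in UTC: 11:30-13:00, 14:00-16:00 (subtract 4h to convert from UTC+4).
Kavya in UTC: 08:00-09:00, 10:30-11:30, 13:00-15:30, 17:30-18:00 (subtract 4h to convert from UTC+4).
Mei in UTC: 08:30-11:00, 11:30-15:30, 16:30-17:30 (subtract 2h to convert from UTC+2).
Hiro in UTC: 08:00-09:00, 09:30-11:30, 13:30-14:30, 16:00-18:00 (subtract 2h to convert from UTC+2).
Wendy in UTC: 08:30-09:00, 12:30-13:00, 13:30-16:30 (subtract 4h to convert from UTC+4).
Vera in UTC: 08:30-10:30, 11:30-12:00, 13:00-14:00, 16:00-17:30 (subtract 2h to convert from UTC+2).
Luca ∩ Ximena: 12:00-13:00, 14:00-14:30.
Luca ∩ Ximena ∩ Kavya: 14:00-14:30.
Luca ∩ Ximena ∩ Kavya ∩ Mei: 14:00-14:30.
Luca ∩ Ximena ∩ Kavya ∩ Mei ∩ Hiro: 14:00-14:30.
Luca ∩ Ximena ∩ Kavya ∩ Mei ∩ Hiro ∩ Wendy: 14:00-14:30.
Luca ∩ Ximena ∩ Kavya ∩ Mei ∩ Hiro ∩ Wendy ∩ Vera: ∅.
There is no time when everyone is free.
No common window is at least 60 minutes long.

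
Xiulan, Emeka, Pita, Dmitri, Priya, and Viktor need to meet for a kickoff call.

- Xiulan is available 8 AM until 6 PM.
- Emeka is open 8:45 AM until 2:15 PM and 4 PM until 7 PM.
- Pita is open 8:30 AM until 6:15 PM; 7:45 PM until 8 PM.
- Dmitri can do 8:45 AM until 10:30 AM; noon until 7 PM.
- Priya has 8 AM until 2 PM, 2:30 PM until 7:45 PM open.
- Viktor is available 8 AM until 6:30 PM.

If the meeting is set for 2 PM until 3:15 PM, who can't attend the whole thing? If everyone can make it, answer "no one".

Xiulan: free for 14:00-15:15. Emeka: not fully free for 14:00-15:15. Pita: free for 14:00-15:15. Dmitri: free for 14:00-15:15. Priya: not fully free for 14:00-15:15. Viktor: free for 14:00-15:15.

Emeka, Priya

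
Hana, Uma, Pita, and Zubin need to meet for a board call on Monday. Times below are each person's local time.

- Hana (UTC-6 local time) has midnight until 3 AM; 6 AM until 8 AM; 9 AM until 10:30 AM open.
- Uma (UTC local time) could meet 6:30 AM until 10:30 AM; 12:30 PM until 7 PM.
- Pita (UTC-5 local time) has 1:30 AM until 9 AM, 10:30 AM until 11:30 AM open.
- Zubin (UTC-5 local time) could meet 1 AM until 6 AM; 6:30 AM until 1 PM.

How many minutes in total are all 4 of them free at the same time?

300

Hana in UTC: 06:00-09:00, 12:00-14:00, 15:00-16:30 (add 6h to convert from UTC-6).
Uma in UTC: 06:30-10:30, 12:30-19:00.
Pita in UTC: 06:30-14:00, 15:30-16:30 (add 5h to convert from UTC-5).
Zubin in UTC: 06:00-11:00, 11:30-18:00 (add 5h to convert from UTC-5).
Hana ∩ Uma: 06:30-09:00, 12:30-14:00, 15:00-16:30.
Hana ∩ Uma ∩ Pita: 06:30-09:00, 12:30-14:00, 15:30-16:30.
Hana ∩ Uma ∩ Pita ∩ Zubin: 06:30-09:00, 12:30-14:00, 15:30-16:30.
Those are the intersection windows.
Summing the common windows: 150 + 90 + 60 = 300 minutes.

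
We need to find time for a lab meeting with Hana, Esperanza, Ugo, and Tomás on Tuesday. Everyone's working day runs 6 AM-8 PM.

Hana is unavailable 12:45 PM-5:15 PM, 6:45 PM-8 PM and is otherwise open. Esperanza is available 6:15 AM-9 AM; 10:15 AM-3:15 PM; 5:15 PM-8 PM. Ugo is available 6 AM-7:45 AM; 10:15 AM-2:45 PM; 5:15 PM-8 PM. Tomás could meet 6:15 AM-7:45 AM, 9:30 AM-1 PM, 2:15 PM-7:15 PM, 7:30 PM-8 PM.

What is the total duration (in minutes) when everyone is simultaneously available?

330

Hana free: 06:00-12:45, 17:15-18:45 (invert busy blocks within the working day).
Esperanza free: 06:15-09:00, 10:15-15:15, 17:15-20:00.
Ugo free: 06:00-07:45, 10:15-14:45, 17:15-20:00.
Tomás free: 06:15-07:45, 09:30-13:00, 14:15-19:15, 19:30-20:00.
Hana ∩ Esperanza: 06:15-09:00, 10:15-12:45, 17:15-18:45.
Hana ∩ Esperanza ∩ Ugo: 06:15-07:45, 10:15-12:45, 17:15-18:45.
Hana ∩ Esperanza ∩ Ugo ∩ Tomás: 06:15-07:45, 10:15-12:45, 17:15-18:45.
Summing the common windows: 90 + 150 + 90 = 330 minutes.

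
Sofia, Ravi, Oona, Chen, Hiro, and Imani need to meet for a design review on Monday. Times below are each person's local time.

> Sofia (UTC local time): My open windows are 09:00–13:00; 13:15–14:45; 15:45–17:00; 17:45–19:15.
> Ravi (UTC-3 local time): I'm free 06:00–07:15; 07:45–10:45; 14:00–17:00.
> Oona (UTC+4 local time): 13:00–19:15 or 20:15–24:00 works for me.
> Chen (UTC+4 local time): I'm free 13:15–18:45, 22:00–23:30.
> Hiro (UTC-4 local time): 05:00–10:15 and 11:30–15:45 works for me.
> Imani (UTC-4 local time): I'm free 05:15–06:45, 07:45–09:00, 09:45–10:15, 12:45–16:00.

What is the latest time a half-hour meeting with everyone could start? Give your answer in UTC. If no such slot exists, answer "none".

Sofia in UTC: 09:00-13:00, 13:15-14:45, 15:45-17:00, 17:45-19:15.
Ravi in UTC: 09:00-10:15, 10:45-13:45, 17:00-20:00 (add 3h to convert from UTC-3).
Oona in UTC: 09:00-15:15, 16:15-20:00 (subtract 4h to convert from UTC+4).
Chen in UTC: 09:15-14:45, 18:00-19:30 (subtract 4h to convert from UTC+4).
Hiro in UTC: 09:00-14:15, 15:30-19:45 (add 4h to convert from UTC-4).
Imani in UTC: 09:15-10:45, 11:45-13:00, 13:45-14:15, 16:45-20:00 (add 4h to convert from UTC-4).
Sofia ∩ Ravi: 09:00-10:15, 10:45-13:00, 13:15-13:45, 17:45-19:15.
Sofia ∩ Ravi ∩ Oona: 09:00-10:15, 10:45-13:00, 13:15-13:45, 17:45-19:15.
Sofia ∩ Ravi ∩ Oona ∩ Chen: 09:15-10:15, 10:45-13:00, 13:15-13:45, 18:00-19:15.
Sofia ∩ Ravi ∩ Oona ∩ Chen ∩ Hiro: 09:15-10:15, 10:45-13:00, 13:15-13:45, 18:00-19:15.
Sofia ∩ Ravi ∩ Oona ∩ Chen ∩ Hiro ∩ Imani: 09:15-10:15, 11:45-13:00, 18:00-19:15.
The last common window of at least 30 minutes is 18:00-19:15; a 30-minute meeting can start as late as 18:45 and still end by 19:15.

18:45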